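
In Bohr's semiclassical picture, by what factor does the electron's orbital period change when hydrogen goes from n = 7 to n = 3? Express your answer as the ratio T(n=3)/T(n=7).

T ∝ Z^-2 · n^3; with Z fixed, T ∝ n^3.
T(n=3)/T(n=7) = (3/7)^3 = 27/343

27/343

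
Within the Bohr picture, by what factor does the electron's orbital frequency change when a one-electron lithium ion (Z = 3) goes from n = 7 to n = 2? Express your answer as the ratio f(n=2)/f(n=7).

343/8

f ∝ Z^2 · n^-3; with Z fixed, f ∝ n^-3.
f(n=2)/f(n=7) = (2/7)^-3 = 343/8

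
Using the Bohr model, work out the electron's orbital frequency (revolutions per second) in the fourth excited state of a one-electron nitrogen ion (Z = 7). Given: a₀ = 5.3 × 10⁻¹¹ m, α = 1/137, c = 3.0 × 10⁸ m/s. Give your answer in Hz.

r = n²a₀/Z = 1.9 × 10⁻¹⁰ m, v = Zαc/n = 3.1 × 10⁶ m/s
f = v/(2πr) = 2.6 × 10¹⁵ Hz

2.6 × 10¹⁵ Hz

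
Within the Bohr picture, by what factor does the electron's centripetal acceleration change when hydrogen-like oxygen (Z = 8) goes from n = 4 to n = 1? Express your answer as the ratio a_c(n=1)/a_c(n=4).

256

a_c ∝ Z^3 · n^-4; with Z fixed, a_c ∝ n^-4.
a_c(n=1)/a_c(n=4) = (1/4)^-4 = 256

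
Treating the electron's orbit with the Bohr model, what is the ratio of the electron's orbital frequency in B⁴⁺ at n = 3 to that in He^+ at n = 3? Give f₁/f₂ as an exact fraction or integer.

f ∝ Z^2 · n^-3
f₁/f₂ = (5/2)^2 · (3/3)^-3 = 25/4

25/4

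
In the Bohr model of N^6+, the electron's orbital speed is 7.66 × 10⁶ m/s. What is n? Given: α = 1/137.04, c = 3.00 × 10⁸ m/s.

2

v_n = Zαc/n ⇒ n = Zαc/v = 7 × 0.00730 × 3.00 × 10⁸ / 7.66 × 10⁶ ≈ 2.00
n = 2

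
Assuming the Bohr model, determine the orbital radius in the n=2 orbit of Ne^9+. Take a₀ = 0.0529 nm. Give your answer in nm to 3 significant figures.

0.0212 nm

r_n = n²a₀/Z = 2² × 0.0529 / 10
    = 4 × 0.0529 / 10 = 0.0212 nm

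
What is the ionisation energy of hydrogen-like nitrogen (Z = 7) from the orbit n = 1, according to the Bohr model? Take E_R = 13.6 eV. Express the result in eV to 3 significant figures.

666 eV

E_n = −E_R·Z²/n² = −13.6 × 7²/1² eV = -666 eV
Ionisation energy = −E_n = 666 eV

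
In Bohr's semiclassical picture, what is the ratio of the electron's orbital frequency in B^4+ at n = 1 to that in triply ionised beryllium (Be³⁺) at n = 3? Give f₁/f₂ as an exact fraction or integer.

f ∝ Z^2 · n^-3
f₁/f₂ = (5/4)^2 · (1/3)^-3 = 675/16

675/16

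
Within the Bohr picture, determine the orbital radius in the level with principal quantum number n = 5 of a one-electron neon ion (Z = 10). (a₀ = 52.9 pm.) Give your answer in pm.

r_n = n²a₀/Z = 5² × 52.9 / 10
    = 25 × 52.9 / 10 = 132 pm

132 pm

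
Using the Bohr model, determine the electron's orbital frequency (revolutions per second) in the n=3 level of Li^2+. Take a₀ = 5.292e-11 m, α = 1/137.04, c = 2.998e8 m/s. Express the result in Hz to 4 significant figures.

2.193e15 Hz

r = n²a₀/Z = 1.588e-10 m, v = Zαc/n = 2.188e6 m/s
f = v/(2πr) = 2.193e15 Hz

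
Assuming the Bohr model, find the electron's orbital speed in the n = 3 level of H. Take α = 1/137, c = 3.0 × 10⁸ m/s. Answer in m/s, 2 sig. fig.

v_n = Zαc/n = 1 × 0.0073 × 3.0 × 10⁸ / 3
    = 7.3 × 10⁵ m/s

7.3 × 10⁵ m/s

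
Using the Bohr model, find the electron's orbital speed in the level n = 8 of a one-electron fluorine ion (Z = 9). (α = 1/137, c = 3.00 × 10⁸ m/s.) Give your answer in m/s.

2.46 × 10⁶ m/s

v_n = Zαc/n = 9 × 0.00730 × 3.00 × 10⁸ / 8
    = 2.46 × 10⁶ m/s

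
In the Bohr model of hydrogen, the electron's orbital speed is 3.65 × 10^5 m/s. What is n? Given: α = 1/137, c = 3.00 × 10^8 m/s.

6

v_n = Zαc/n ⇒ n = Zαc/v = 1 × 0.00730 × 3.00 × 10^8 / 3.65 × 10^5 ≈ 6.00
n = 6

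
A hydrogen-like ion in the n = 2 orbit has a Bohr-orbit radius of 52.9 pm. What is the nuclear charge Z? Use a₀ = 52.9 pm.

r_n = n²a₀/Z ⇒ Z = n²a₀/r = 2² × 52.9 / 52.9 ≈ 4.00
Z = 4

4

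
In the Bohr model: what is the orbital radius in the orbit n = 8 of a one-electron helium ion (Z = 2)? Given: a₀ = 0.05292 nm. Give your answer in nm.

1.693 nm

r_n = n²a₀/Z = 8² × 0.05292 / 2
    = 64 × 0.05292 / 2 = 1.693 nm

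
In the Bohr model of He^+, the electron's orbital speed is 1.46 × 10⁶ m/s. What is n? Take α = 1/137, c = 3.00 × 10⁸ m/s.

3

v_n = Zαc/n ⇒ n = Zαc/v = 2 × 0.00730 × 3.00 × 10⁸ / 1.46 × 10⁶ ≈ 3.00
n = 3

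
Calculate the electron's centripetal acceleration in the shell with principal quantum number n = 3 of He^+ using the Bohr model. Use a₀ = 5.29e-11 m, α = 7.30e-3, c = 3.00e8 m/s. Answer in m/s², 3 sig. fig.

r = n²a₀/Z = 2.38e-10 m, v = Zαc/n = 1.46e6 m/s
a = v²/r = (1.46e6)² / 2.38e-10 = 8.95e21 m/s²

8.95e21 m/s²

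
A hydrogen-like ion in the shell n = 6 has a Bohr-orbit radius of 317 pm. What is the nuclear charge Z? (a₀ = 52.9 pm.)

r_n = n²a₀/Z ⇒ Z = n²a₀/r = 6² × 52.9 / 317 ≈ 6.01
Z = 6

6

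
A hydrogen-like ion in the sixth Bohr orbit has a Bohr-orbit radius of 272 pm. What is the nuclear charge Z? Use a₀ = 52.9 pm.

r_n = n²a₀/Z ⇒ Z = n²a₀/r = 6² × 52.9 / 272 ≈ 7.00
Z = 7

7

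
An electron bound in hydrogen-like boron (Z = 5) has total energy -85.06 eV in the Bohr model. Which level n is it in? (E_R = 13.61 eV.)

E_n = −E_R Z²/n² ⇒ n² = E_R Z²/(−E_n) = 13.61 × 5² / 85.06 ≈ 4.00
n = 2

2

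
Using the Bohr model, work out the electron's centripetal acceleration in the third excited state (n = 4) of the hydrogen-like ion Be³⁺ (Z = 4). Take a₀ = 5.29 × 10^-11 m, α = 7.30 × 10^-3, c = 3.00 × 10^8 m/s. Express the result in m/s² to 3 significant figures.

2.27 × 10^22 m/s²

r = n²a₀/Z = 2.12 × 10^-10 m, v = Zαc/n = 2.19 × 10^6 m/s
a = v²/r = (2.19 × 10^6)² / 2.12 × 10^-10 = 2.27 × 10^22 m/s²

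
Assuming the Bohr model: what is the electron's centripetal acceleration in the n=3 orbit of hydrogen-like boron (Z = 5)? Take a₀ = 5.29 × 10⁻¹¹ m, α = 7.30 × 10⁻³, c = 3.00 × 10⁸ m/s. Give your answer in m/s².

r = n²a₀/Z = 9.52 × 10⁻¹¹ m, v = Zαc/n = 3.65 × 10⁶ m/s
a = v²/r = (3.65 × 10⁶)² / 9.52 × 10⁻¹¹ = 1.40 × 10²³ m/s²

1.40 × 10²³ m/s²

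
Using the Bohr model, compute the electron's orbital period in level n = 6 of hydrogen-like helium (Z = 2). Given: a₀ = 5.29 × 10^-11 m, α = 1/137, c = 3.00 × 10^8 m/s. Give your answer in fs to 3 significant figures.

r = n²a₀/Z = 6²·5.29 × 10^-11/2 = 9.52 × 10^-10 m
v = Zαc/n = 2·0.00730·3.00 × 10^8/6 = 7.30 × 10^5 m/s
T = 2πr/v = 8.20 × 10^-15 s = 8.20 fs

8.20 fs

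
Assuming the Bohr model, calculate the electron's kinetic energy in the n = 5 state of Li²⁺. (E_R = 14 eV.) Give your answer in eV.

5.0 eV

For a Coulomb orbit the virial theorem gives K = −E_n.
E_n = −E_R·Z²/n², so K = E_R·Z²/n² = 14 × 3²/5² = 5.0 eV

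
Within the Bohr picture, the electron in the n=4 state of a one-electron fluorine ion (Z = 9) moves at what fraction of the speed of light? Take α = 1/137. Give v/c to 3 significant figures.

v_n = Zαc/n, so v/c = Zα/n = 9 × 0.00730 / 4 = 0.0164

0.0164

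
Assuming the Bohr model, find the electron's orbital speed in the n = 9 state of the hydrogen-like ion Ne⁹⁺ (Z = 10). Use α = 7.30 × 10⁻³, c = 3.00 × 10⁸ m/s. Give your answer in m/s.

2.43 × 10⁶ m/s

v_n = Zαc/n = 10 × 0.00730 × 3.00 × 10⁸ / 9
    = 2.43 × 10⁶ m/s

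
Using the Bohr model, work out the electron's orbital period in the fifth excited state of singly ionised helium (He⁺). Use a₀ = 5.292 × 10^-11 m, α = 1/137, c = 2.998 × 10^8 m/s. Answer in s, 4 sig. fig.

8.205 × 10^-15 s

r = n²a₀/Z = 6²·5.292 × 10^-11/2 = 9.526 × 10^-10 m
v = Zαc/n = 2·0.007299·2.998 × 10^8/6 = 7.294 × 10^5 m/s
T = 2πr/v = 8.205 × 10^-15 s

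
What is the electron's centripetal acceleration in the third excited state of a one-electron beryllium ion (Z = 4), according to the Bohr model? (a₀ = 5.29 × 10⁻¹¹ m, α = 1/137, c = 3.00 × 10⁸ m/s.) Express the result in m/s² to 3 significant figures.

r = n²a₀/Z = 2.12 × 10⁻¹⁰ m, v = Zαc/n = 2.19 × 10⁶ m/s
a = v²/r = (2.19 × 10⁶)² / 2.12 × 10⁻¹⁰ = 2.27 × 10²² m/s²

2.27 × 10²² m/s²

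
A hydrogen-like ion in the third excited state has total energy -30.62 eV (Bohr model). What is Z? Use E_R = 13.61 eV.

6

E_n = −E_R Z²/n² ⇒ Z² = −E_n n²/E_R = 30.62 × 4² / 13.61 ≈ 36.00
Z = 6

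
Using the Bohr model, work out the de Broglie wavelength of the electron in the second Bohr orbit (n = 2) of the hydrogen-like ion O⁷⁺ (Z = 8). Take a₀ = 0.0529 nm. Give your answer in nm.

The Bohr quantisation condition is nλ = 2πr_n.
r_n = n²a₀/Z = 0.0265 nm
λ = 2πr_n/n = 2π·0.0265/2 = 0.0831 nm

0.0831 nm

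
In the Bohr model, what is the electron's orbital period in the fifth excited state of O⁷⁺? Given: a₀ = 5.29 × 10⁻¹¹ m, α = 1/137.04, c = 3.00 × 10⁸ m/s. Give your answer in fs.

0.512 fs

r = n²a₀/Z = 6²·5.29 × 10⁻¹¹/8 = 2.38 × 10⁻¹⁰ m
v = Zαc/n = 8·0.00730·3.00 × 10⁸/6 = 2.92 × 10⁶ m/s
T = 2πr/v = 5.12 × 10⁻¹⁶ s = 0.512 fs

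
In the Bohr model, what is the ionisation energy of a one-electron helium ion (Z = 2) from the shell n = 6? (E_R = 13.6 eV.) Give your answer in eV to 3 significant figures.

E_n = −E_R·Z²/n² = −13.6 × 2²/6² eV = -1.51 eV
Ionisation energy = −E_n = 1.51 eV

1.51 eV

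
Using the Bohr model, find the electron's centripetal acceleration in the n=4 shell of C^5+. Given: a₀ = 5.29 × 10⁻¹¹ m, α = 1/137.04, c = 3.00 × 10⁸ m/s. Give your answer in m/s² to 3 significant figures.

r = n²a₀/Z = 1.41 × 10⁻¹⁰ m, v = Zαc/n = 3.28 × 10⁶ m/s
a = v²/r = (3.28 × 10⁶)² / 1.41 × 10⁻¹⁰ = 7.64 × 10²² m/s²

7.64 × 10²² m/s²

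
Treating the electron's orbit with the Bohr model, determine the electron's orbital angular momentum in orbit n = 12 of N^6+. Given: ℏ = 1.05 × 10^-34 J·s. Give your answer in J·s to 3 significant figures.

L_n = nℏ = 12 × 1.05 × 10^-34 = 1.26 × 10^-33 J·s

1.26 × 10^-33 J·s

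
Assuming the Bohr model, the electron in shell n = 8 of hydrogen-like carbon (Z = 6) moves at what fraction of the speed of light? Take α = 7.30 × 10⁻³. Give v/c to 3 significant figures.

0.00547

v_n = Zαc/n, so v/c = Zα/n = 6 × 0.00730 / 8 = 0.00547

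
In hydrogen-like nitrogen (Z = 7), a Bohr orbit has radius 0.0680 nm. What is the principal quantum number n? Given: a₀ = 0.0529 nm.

r_n = n²a₀/Z ⇒ n² = rZ/a₀ = 0.0680 × 7 / 0.0529 ≈ 9.00
n = 3

3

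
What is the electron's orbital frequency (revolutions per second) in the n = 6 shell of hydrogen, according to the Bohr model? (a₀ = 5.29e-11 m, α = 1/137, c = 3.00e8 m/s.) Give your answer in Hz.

3.05e13 Hz

r = n²a₀/Z = 1.90e-9 m, v = Zαc/n = 3.65e5 m/s
f = v/(2πr) = 3.05e13 Hz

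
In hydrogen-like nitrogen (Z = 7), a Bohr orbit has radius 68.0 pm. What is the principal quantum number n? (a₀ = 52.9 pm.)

3

r_n = n²a₀/Z ⇒ n² = rZ/a₀ = 68.0 × 7 / 52.9 ≈ 9.00
n = 3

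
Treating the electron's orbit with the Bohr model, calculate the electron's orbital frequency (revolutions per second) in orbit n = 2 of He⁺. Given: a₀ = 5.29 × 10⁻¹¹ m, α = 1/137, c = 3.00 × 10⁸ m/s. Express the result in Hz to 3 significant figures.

3.29 × 10¹⁵ Hz

r = n²a₀/Z = 1.06 × 10⁻¹⁰ m, v = Zαc/n = 2.19 × 10⁶ m/s
f = v/(2πr) = 3.29 × 10¹⁵ Hz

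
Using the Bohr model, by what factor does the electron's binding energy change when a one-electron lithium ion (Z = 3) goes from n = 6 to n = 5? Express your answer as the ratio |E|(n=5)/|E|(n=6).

|E| ∝ Z^2 · n^-2; with Z fixed, |E| ∝ n^-2.
|E|(n=5)/|E|(n=6) = (5/6)^-2 = 36/25

36/25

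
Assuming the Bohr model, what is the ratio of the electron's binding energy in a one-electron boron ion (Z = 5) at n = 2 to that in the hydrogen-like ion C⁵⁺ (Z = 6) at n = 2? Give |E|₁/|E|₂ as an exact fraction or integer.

|E| ∝ Z^2 · n^-2
|E|₁/|E|₂ = (5/6)^2 · (2/2)^-2 = 25/36

25/36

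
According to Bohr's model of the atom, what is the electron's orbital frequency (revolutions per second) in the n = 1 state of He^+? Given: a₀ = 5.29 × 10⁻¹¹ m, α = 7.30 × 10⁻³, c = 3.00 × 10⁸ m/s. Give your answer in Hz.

2.64 × 10¹⁶ Hz

r = n²a₀/Z = 2.65 × 10⁻¹¹ m, v = Zαc/n = 4.38 × 10⁶ m/s
f = v/(2πr) = 2.64 × 10¹⁶ Hz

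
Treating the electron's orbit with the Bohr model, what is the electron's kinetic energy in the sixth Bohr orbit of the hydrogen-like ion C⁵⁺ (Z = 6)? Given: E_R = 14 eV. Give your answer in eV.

14 eV

For a Coulomb orbit the virial theorem gives K = −E_n.
E_n = −E_R·Z²/n², so K = E_R·Z²/n² = 14 × 6²/6² = 14 eV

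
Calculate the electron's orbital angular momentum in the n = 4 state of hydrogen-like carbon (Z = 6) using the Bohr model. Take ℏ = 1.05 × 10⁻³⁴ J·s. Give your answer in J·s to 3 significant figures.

4.20 × 10⁻³⁴ J·s

L_n = nℏ = 4 × 1.05 × 10⁻³⁴ = 4.20 × 10⁻³⁴ J·s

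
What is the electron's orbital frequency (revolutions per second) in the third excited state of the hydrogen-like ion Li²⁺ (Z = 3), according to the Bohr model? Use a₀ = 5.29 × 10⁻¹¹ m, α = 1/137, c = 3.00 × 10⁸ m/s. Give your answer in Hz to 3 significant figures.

r = n²a₀/Z = 2.82 × 10⁻¹⁰ m, v = Zαc/n = 1.64 × 10⁶ m/s
f = v/(2πr) = 9.26 × 10¹⁴ Hz

9.26 × 10¹⁴ Hz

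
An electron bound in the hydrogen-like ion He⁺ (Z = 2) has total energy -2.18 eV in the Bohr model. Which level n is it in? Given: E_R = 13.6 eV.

E_n = −E_R Z²/n² ⇒ n² = E_R Z²/(−E_n) = 13.6 × 2² / 2.18 ≈ 24.95
n = 5

5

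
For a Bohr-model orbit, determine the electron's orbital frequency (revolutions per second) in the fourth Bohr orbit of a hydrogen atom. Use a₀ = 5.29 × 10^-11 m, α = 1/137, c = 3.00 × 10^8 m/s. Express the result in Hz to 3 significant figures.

1.03 × 10^14 Hz

r = n²a₀/Z = 8.46 × 10^-10 m, v = Zαc/n = 5.47 × 10^5 m/s
f = v/(2πr) = 1.03 × 10^14 Hz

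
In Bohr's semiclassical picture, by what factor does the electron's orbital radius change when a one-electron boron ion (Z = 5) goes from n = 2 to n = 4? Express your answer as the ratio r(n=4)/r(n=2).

r ∝ Z^-1 · n^2; with Z fixed, r ∝ n^2.
r(n=4)/r(n=2) = (4/2)^2 = 4

4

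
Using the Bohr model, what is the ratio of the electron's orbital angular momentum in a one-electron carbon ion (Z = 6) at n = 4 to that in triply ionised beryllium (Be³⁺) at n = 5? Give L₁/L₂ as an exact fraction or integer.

4/5

L = nℏ is independent of Z.
L₁/L₂ = n₁/n₂ = 4/5 = 4/5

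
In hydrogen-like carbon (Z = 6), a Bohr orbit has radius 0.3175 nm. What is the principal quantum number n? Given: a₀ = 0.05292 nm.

r_n = n²a₀/Z ⇒ n² = rZ/a₀ = 0.3175 × 6 / 0.05292 ≈ 36.00
n = 6

6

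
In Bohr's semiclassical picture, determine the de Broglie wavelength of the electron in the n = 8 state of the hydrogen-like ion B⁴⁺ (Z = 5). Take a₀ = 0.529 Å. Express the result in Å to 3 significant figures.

The Bohr quantisation condition is nλ = 2πr_n.
r_n = n²a₀/Z = 6.77 Å
λ = 2πr_n/n = 2π·6.77/8 = 5.32 Å

5.32 Å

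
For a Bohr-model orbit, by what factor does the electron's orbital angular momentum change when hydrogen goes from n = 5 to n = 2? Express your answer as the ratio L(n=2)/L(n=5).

2/5

L = nℏ depends only on n, so L ∝ n.
L(n=2)/L(n=5) = (2/5)^1 = 2/5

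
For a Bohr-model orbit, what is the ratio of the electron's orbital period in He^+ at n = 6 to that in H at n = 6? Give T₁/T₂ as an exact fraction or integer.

T ∝ Z^-2 · n^3
T₁/T₂ = (2/1)^-2 · (6/6)^3 = 1/4

1/4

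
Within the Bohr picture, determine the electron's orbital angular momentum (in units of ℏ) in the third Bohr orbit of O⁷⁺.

L_n = nℏ, so L/ℏ = n = 3.

3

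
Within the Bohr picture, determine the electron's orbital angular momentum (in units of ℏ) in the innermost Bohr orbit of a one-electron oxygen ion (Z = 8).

L_n = nℏ, so L/ℏ = n = 1.

1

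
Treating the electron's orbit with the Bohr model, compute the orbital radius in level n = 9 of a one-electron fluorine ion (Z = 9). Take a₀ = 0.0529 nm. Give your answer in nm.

0.476 nm

r_n = n²a₀/Z = 9² × 0.0529 / 9
    = 81 × 0.0529 / 9 = 0.476 nm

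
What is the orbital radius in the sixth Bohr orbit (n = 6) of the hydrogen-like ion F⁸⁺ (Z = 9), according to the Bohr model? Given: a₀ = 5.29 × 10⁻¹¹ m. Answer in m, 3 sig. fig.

2.12 × 10⁻¹⁰ m

r_n = n²a₀/Z = 6² × 5.29 × 10⁻¹¹ / 9
    = 36 × 5.29 × 10⁻¹¹ / 9 = 2.12 × 10⁻¹⁰ m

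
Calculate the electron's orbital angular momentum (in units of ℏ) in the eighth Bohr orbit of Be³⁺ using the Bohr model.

8

L_n = nℏ, so L/ℏ = n = 8.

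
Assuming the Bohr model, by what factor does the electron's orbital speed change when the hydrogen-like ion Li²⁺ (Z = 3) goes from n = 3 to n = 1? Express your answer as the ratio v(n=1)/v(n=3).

3

v ∝ Z^1 · n^-1; with Z fixed, v ∝ n^-1.
v(n=1)/v(n=3) = (1/3)^-1 = 3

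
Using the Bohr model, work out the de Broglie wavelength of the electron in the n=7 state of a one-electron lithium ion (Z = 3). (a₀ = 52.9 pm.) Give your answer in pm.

776 pm

The Bohr quantisation condition is nλ = 2πr_n.
r_n = n²a₀/Z = 864 pm
λ = 2πr_n/n = 2π·864/7 = 776 pm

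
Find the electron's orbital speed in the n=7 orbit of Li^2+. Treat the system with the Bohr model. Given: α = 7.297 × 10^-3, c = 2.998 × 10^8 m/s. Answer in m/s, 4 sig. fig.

v_n = Zαc/n = 3 × 0.007297 × 2.998 × 10^8 / 7
    = 9.376 × 10^5 m/s

9.376 × 10^5 m/s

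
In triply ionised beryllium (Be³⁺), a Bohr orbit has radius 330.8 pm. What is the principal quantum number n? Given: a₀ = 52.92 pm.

r_n = n²a₀/Z ⇒ n² = rZ/a₀ = 330.8 × 4 / 52.92 ≈ 25.00
n = 5

5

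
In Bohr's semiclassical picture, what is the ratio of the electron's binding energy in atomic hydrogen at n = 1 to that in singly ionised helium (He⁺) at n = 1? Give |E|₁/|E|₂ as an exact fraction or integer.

1/4

|E| ∝ Z^2 · n^-2
|E|₁/|E|₂ = (1/2)^2 · (1/1)^-2 = 1/4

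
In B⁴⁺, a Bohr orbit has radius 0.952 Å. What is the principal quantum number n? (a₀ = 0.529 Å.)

3

r_n = n²a₀/Z ⇒ n² = rZ/a₀ = 0.952 × 5 / 0.529 ≈ 9.00
n = 3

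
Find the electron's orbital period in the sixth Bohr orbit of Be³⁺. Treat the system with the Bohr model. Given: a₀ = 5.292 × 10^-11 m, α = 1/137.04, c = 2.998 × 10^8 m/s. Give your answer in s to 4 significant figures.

2.052 × 10^-15 s

r = n²a₀/Z = 6²·5.292 × 10^-11/4 = 4.763 × 10^-10 m
v = Zαc/n = 4·0.007297·2.998 × 10^8/6 = 1.458 × 10^6 m/s
T = 2πr/v = 2.052 × 10^-15 s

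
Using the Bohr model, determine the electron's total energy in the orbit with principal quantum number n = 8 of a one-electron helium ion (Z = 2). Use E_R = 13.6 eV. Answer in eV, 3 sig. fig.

E_n = −E_R·Z²/n² = −13.6 × 2²/8² = -0.850 eV

-0.850 eV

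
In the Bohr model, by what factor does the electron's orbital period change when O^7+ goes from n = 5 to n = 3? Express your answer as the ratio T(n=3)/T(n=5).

T ∝ Z^-2 · n^3; with Z fixed, T ∝ n^3.
T(n=3)/T(n=5) = (3/5)^3 = 27/125

27/125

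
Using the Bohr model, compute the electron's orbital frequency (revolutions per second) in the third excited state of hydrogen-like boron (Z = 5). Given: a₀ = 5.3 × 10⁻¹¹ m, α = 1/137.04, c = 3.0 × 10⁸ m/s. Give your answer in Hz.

2.6 × 10¹⁵ Hz

r = n²a₀/Z = 1.7 × 10⁻¹⁰ m, v = Zαc/n = 2.7 × 10⁶ m/s
f = v/(2πr) = 2.6 × 10¹⁵ Hz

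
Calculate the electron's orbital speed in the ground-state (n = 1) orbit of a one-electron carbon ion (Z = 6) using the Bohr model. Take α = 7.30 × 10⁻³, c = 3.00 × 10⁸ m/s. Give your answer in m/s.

1.31 × 10⁷ m/s

v_n = Zαc/n = 6 × 0.00730 × 3.00 × 10⁸ / 1
    = 1.31 × 10⁷ m/s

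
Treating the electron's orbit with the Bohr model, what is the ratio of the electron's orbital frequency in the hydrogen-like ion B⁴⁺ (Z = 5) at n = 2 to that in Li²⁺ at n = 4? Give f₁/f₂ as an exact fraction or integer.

f ∝ Z^2 · n^-3
f₁/f₂ = (5/3)^2 · (2/4)^-3 = 200/9

200/9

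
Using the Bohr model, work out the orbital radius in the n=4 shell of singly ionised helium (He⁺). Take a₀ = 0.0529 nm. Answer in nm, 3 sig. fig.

r_n = n²a₀/Z = 4² × 0.0529 / 2
    = 16 × 0.0529 / 2 = 0.423 nm

0.423 nm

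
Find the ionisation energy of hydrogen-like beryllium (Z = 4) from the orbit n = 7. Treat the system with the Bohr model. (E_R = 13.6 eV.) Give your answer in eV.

E_n = −E_R·Z²/n² = −13.6 × 4²/7² eV = -4.44 eV
Ionisation energy = −E_n = 4.44 eV

4.44 eV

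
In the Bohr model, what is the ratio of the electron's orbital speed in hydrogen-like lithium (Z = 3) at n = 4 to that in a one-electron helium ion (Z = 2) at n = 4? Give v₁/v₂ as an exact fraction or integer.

3/2

v ∝ Z^1 · n^-1
v₁/v₂ = (3/2)^1 · (4/4)^-1 = 3/2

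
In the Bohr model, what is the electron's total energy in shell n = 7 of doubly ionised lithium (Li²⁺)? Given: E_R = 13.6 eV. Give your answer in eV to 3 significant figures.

-2.50 eV

E_n = −E_R·Z²/n² = −13.6 × 3²/7² = -2.50 eV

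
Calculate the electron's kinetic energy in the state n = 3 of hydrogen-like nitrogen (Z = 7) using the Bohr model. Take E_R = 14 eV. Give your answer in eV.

76 eV

For a Coulomb orbit the virial theorem gives K = −E_n.
E_n = −E_R·Z²/n², so K = E_R·Z²/n² = 14 × 7²/3² = 76 eV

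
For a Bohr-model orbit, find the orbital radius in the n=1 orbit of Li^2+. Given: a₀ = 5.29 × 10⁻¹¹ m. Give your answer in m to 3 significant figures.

r_n = n²a₀/Z = 1² × 5.29 × 10⁻¹¹ / 3
    = 1 × 5.29 × 10⁻¹¹ / 3 = 1.76 × 10⁻¹¹ m

1.76 × 10⁻¹¹ m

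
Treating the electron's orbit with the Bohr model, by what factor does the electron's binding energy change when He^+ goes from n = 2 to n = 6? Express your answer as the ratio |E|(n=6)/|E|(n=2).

1/9

|E| ∝ Z^2 · n^-2; with Z fixed, |E| ∝ n^-2.
|E|(n=6)/|E|(n=2) = (6/2)^-2 = 1/9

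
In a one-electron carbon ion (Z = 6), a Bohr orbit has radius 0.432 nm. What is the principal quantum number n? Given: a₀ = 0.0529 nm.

7

r_n = n²a₀/Z ⇒ n² = rZ/a₀ = 0.432 × 6 / 0.0529 ≈ 49.00
n = 7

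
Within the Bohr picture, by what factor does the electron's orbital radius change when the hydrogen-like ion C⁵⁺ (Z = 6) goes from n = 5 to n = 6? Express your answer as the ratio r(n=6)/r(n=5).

36/25

r ∝ Z^-1 · n^2; with Z fixed, r ∝ n^2.
r(n=6)/r(n=5) = (6/5)^2 = 36/25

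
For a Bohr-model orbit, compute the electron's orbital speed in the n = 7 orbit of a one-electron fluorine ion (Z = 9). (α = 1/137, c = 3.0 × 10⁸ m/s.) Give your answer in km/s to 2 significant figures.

v_n = Zαc/n = 9 × 0.0073 × 3.0 × 10⁸ / 7
    = 2800 km/s

2800 km/s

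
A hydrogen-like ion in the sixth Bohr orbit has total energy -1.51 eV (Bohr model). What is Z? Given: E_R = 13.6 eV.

E_n = −E_R Z²/n² ⇒ Z² = −E_n n²/E_R = 1.51 × 6² / 13.6 ≈ 4.00
Z = 2

2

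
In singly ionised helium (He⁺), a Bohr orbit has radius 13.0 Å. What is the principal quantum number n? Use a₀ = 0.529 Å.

7

r_n = n²a₀/Z ⇒ n² = rZ/a₀ = 13.0 × 2 / 0.529 ≈ 49.15
n = 7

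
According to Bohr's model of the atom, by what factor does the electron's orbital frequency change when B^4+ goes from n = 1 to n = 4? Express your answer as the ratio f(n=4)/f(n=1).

1/64

f ∝ Z^2 · n^-3; with Z fixed, f ∝ n^-3.
f(n=4)/f(n=1) = (4/1)^-3 = 1/64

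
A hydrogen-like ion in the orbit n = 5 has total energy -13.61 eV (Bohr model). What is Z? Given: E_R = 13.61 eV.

E_n = −E_R Z²/n² ⇒ Z² = −E_n n²/E_R = 13.61 × 5² / 13.61 ≈ 25.00
Z = 5

5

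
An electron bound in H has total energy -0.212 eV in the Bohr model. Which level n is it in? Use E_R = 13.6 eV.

E_n = −E_R Z²/n² ⇒ n² = E_R Z²/(−E_n) = 13.6 × 1² / 0.212 ≈ 64.15
n = 8

8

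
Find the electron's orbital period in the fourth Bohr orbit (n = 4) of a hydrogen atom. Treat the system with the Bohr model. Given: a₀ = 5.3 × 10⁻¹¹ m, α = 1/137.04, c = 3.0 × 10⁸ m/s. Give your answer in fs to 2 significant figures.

9.7 fs

r = n²a₀/Z = 4²·5.3 × 10⁻¹¹/1 = 8.5 × 10⁻¹⁰ m
v = Zαc/n = 1·0.0073·3.0 × 10⁸/4 = 5.5 × 10⁵ m/s
T = 2πr/v = 9.7 × 10⁻¹⁵ s = 9.7 fs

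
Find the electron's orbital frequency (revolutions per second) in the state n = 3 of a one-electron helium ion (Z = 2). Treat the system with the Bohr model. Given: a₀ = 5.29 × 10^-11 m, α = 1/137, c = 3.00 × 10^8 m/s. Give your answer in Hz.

r = n²a₀/Z = 2.38 × 10^-10 m, v = Zαc/n = 1.46 × 10^6 m/s
f = v/(2πr) = 9.76 × 10^14 Hz

9.76 × 10^14 Hz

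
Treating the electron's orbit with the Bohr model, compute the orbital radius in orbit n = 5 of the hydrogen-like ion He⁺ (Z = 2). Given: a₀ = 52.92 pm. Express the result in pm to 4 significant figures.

661.5 pm

r_n = n²a₀/Z = 5² × 52.92 / 2
    = 25 × 52.92 / 2 = 661.5 pm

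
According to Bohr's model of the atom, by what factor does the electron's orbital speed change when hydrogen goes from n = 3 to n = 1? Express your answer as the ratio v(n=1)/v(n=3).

3

v ∝ Z^1 · n^-1; with Z fixed, v ∝ n^-1.
v(n=1)/v(n=3) = (1/3)^-1 = 3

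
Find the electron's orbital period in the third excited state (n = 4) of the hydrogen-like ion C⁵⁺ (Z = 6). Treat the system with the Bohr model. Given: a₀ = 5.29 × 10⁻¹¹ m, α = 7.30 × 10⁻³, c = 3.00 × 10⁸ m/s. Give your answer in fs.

0.270 fs

r = n²a₀/Z = 4²·5.29 × 10⁻¹¹/6 = 1.41 × 10⁻¹⁰ m
v = Zαc/n = 6·0.00730·3.00 × 10⁸/4 = 3.29 × 10⁶ m/s
T = 2πr/v = 2.70 × 10⁻¹⁶ s = 0.270 fs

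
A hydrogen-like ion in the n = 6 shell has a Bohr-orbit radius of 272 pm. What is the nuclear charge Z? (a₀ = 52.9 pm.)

r_n = n²a₀/Z ⇒ Z = n²a₀/r = 6² × 52.9 / 272 ≈ 7.00
Z = 7

7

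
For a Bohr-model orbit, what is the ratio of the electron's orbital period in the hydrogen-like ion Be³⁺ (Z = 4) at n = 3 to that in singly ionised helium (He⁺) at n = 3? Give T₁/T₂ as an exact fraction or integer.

T ∝ Z^-2 · n^3
T₁/T₂ = (4/2)^-2 · (3/3)^3 = 1/4

1/4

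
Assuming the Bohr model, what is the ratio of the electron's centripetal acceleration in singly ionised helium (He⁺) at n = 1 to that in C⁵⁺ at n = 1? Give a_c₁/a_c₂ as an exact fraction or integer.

a_c ∝ Z^3 · n^-4
a_c₁/a_c₂ = (2/6)^3 · (1/1)^-4 = 1/27

1/27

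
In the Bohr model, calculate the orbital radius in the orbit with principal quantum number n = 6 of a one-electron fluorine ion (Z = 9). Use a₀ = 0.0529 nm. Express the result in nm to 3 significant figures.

r_n = n²a₀/Z = 6² × 0.0529 / 9
    = 36 × 0.0529 / 9 = 0.212 nm

0.212 nm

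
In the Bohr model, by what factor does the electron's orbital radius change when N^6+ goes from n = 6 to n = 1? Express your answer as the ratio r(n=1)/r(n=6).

r ∝ Z^-1 · n^2; with Z fixed, r ∝ n^2.
r(n=1)/r(n=6) = (1/6)^2 = 1/36

1/36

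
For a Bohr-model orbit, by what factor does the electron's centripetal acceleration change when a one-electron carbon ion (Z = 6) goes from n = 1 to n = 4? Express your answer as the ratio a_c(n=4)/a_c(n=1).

1/256

a_c ∝ Z^3 · n^-4; with Z fixed, a_c ∝ n^-4.
a_c(n=4)/a_c(n=1) = (4/1)^-4 = 1/256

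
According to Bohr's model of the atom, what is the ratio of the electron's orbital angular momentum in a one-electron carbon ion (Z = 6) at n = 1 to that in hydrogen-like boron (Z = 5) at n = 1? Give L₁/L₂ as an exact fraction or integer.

L = nℏ is independent of Z.
L₁/L₂ = n₁/n₂ = 1/1 = 1

1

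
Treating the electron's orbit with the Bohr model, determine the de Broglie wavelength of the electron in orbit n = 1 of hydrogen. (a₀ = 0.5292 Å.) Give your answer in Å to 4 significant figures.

The Bohr quantisation condition is nλ = 2πr_n.
r_n = n²a₀/Z = 0.5292 Å
λ = 2πr_n/n = 2π·0.5292/1 = 3.325 Å

3.325 Å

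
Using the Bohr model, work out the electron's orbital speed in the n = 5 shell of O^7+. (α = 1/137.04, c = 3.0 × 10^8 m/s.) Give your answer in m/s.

3.5 × 10^6 m/s

v_n = Zαc/n = 8 × 0.0073 × 3.0 × 10^8 / 5
    = 3.5 × 10^6 m/s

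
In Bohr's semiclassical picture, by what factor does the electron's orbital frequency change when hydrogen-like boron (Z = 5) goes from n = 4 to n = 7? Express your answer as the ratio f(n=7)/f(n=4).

64/343

f ∝ Z^2 · n^-3; with Z fixed, f ∝ n^-3.
f(n=7)/f(n=4) = (7/4)^-3 = 64/343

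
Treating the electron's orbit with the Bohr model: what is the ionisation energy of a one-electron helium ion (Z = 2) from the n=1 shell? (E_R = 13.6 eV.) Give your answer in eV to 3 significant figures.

E_n = −E_R·Z²/n² = −13.6 × 2²/1² eV = -54.4 eV
Ionisation energy = −E_n = 54.4 eV

54.4 eV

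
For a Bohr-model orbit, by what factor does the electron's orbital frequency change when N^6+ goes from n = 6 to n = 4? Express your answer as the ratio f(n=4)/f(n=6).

27/8

f ∝ Z^2 · n^-3; with Z fixed, f ∝ n^-3.
f(n=4)/f(n=6) = (4/6)^-3 = 27/8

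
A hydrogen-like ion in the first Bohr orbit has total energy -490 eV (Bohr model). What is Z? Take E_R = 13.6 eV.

E_n = −E_R Z²/n² ⇒ Z² = −E_n n²/E_R = 490 × 1² / 13.6 ≈ 36.03
Z = 6

6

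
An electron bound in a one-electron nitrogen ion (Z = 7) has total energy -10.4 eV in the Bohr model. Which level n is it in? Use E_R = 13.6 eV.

8

E_n = −E_R Z²/n² ⇒ n² = E_R Z²/(−E_n) = 13.6 × 7² / 10.4 ≈ 64.08
n = 8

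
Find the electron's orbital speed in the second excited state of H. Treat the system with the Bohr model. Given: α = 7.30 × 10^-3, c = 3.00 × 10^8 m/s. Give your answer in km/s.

730 km/s

v_n = Zαc/n = 1 × 0.00730 × 3.00 × 10^8 / 3
    = 730 km/s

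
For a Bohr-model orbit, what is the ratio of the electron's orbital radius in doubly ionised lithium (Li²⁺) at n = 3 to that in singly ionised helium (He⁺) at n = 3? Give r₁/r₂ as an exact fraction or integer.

2/3

r ∝ Z^-1 · n^2
r₁/r₂ = (3/2)^-1 · (3/3)^2 = 2/3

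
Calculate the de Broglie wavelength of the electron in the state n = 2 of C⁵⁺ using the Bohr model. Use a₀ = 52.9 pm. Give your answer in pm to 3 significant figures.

111 pm

The Bohr quantisation condition is nλ = 2πr_n.
r_n = n²a₀/Z = 35.3 pm
λ = 2πr_n/n = 2π·35.3/2 = 111 pm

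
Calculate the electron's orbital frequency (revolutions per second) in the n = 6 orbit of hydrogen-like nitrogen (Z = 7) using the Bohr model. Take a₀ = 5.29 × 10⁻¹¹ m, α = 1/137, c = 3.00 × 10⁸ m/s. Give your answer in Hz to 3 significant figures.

1.49 × 10¹⁵ Hz

r = n²a₀/Z = 2.72 × 10⁻¹⁰ m, v = Zαc/n = 2.55 × 10⁶ m/s
f = v/(2πr) = 1.49 × 10¹⁵ Hz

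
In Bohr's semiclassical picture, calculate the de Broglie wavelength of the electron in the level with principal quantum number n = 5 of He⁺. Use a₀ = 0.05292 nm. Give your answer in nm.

0.8313 nm

The Bohr quantisation condition is nλ = 2πr_n.
r_n = n²a₀/Z = 0.6615 nm
λ = 2πr_n/n = 2π·0.6615/5 = 0.8313 nm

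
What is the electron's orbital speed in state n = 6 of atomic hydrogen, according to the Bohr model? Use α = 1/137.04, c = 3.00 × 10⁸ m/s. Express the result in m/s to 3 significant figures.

v_n = Zαc/n = 1 × 0.00730 × 3.00 × 10⁸ / 6
    = 3.65 × 10⁵ m/s

3.65 × 10⁵ m/s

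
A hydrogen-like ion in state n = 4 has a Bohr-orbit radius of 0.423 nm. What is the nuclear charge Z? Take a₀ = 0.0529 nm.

r_n = n²a₀/Z ⇒ Z = n²a₀/r = 4² × 0.0529 / 0.423 ≈ 2.00
Z = 2

2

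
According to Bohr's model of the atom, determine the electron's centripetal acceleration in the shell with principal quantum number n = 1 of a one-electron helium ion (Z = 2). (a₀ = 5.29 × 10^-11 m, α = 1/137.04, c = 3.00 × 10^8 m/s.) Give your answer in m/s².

r = n²a₀/Z = 2.65 × 10^-11 m, v = Zαc/n = 4.38 × 10^6 m/s
a = v²/r = (4.38 × 10^6)² / 2.65 × 10^-11 = 7.25 × 10^23 m/s²

7.25 × 10^23 m/s²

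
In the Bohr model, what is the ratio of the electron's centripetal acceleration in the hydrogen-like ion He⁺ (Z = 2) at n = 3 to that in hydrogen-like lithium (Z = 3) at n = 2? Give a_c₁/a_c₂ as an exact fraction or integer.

a_c ∝ Z^3 · n^-4
a_c₁/a_c₂ = (2/3)^3 · (3/2)^-4 = 128/2187

128/2187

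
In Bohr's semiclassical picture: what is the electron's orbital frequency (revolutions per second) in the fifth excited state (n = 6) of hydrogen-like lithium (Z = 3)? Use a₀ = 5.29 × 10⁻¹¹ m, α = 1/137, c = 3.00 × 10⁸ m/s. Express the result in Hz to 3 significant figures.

2.75 × 10¹⁴ Hz

r = n²a₀/Z = 6.35 × 10⁻¹⁰ m, v = Zαc/n = 1.09 × 10⁶ m/s
f = v/(2πr) = 2.75 × 10¹⁴ Hz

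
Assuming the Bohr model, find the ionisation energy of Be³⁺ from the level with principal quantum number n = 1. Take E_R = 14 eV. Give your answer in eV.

E_n = −E_R·Z²/n² = −14 × 4²/1² eV = -220 eV
Ionisation energy = −E_n = 220 eV

220 eV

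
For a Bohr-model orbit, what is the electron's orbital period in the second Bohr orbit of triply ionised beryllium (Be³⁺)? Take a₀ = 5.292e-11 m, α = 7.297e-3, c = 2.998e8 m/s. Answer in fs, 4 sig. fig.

0.07600 fs

r = n²a₀/Z = 2²·5.292e-11/4 = 5.292e-11 m
v = Zαc/n = 4·0.007297·2.998e8/2 = 4.375e6 m/s
T = 2πr/v = 7.600e-17 s = 0.07600 fs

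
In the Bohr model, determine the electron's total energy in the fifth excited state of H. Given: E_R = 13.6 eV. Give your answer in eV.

E_n = −E_R·Z²/n² = −13.6 × 1²/6² = -0.378 eV

-0.378 eV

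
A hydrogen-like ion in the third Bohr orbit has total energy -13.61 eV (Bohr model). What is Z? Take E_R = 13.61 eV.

E_n = −E_R Z²/n² ⇒ Z² = −E_n n²/E_R = 13.61 × 3² / 13.61 ≈ 9.00
Z = 3

3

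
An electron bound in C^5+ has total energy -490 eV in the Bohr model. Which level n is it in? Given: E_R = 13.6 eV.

E_n = −E_R Z²/n² ⇒ n² = E_R Z²/(−E_n) = 13.6 × 6² / 490 ≈ 1.00
n = 1

1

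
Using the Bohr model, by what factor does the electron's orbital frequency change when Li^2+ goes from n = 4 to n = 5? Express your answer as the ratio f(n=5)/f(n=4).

64/125

f ∝ Z^2 · n^-3; with Z fixed, f ∝ n^-3.
f(n=5)/f(n=4) = (5/4)^-3 = 64/125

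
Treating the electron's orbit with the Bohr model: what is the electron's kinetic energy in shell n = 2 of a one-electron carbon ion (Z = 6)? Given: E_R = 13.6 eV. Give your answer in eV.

For a Coulomb orbit the virial theorem gives K = −E_n.
E_n = −E_R·Z²/n², so K = E_R·Z²/n² = 13.6 × 6²/2² = 122 eV

122 eV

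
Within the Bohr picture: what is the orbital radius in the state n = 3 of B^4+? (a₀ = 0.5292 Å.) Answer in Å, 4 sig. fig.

0.9526 Å

r_n = n²a₀/Z = 3² × 0.5292 / 5
    = 9 × 0.5292 / 5 = 0.9526 Å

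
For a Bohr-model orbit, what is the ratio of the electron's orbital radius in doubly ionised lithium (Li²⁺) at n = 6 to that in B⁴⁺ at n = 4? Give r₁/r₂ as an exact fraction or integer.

r ∝ Z^-1 · n^2
r₁/r₂ = (3/5)^-1 · (6/4)^2 = 15/4

15/4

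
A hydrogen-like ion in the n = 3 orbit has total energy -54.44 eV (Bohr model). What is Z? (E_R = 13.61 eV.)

6

E_n = −E_R Z²/n² ⇒ Z² = −E_n n²/E_R = 54.44 × 3² / 13.61 ≈ 36.00
Z = 6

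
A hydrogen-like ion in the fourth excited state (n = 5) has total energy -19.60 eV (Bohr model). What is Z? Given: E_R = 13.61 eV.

6

E_n = −E_R Z²/n² ⇒ Z² = −E_n n²/E_R = 19.60 × 5² / 13.61 ≈ 36.00
Z = 6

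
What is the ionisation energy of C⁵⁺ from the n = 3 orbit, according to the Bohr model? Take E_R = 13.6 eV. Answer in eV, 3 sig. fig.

54.4 eV

E_n = −E_R·Z²/n² = −13.6 × 6²/3² eV = -54.4 eV
Ionisation energy = −E_n = 54.4 eV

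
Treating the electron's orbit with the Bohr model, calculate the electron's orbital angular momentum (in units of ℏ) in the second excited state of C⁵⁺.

L_n = nℏ, so L/ℏ = n = 3.

3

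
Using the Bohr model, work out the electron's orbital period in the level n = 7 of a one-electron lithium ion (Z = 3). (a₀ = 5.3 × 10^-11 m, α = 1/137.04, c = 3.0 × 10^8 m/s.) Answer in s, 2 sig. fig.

5.8 × 10^-15 s

r = n²a₀/Z = 7²·5.3 × 10^-11/3 = 8.7 × 10^-10 m
v = Zαc/n = 3·0.0073·3.0 × 10^8/7 = 9.4 × 10^5 m/s
T = 2πr/v = 5.8 × 10^-15 s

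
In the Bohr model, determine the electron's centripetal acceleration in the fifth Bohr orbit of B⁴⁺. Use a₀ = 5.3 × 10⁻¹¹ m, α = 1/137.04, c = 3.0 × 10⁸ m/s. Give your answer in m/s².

r = n²a₀/Z = 2.6 × 10⁻¹⁰ m, v = Zαc/n = 2.2 × 10⁶ m/s
a = v²/r = (2.2 × 10⁶)² / 2.6 × 10⁻¹⁰ = 1.8 × 10²² m/s²

1.8 × 10²² m/s²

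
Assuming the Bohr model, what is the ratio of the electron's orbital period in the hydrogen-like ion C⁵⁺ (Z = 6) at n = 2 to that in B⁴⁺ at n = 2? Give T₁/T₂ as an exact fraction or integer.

25/36

T ∝ Z^-2 · n^3
T₁/T₂ = (6/5)^-2 · (2/2)^3 = 25/36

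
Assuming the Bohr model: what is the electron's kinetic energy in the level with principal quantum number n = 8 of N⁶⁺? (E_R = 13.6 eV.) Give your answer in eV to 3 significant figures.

For a Coulomb orbit the virial theorem gives K = −E_n.
E_n = −E_R·Z²/n², so K = E_R·Z²/n² = 13.6 × 7²/8² = 10.4 eV

10.4 eV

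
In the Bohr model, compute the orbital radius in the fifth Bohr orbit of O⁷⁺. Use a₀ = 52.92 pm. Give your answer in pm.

r_n = n²a₀/Z = 5² × 52.92 / 8
    = 25 × 52.92 / 8 = 165.4 pm

165.4 pm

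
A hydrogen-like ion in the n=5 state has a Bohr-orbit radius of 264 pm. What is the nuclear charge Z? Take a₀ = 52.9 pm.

5

r_n = n²a₀/Z ⇒ Z = n²a₀/r = 5² × 52.9 / 264 ≈ 5.01
Z = 5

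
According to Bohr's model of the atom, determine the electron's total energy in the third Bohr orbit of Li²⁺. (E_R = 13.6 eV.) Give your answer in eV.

E_n = −E_R·Z²/n² = −13.6 × 3²/3² = -13.6 eV

-13.6 eV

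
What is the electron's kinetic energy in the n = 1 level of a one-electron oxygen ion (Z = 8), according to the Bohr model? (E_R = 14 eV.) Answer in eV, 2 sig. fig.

For a Coulomb orbit the virial theorem gives K = −E_n.
E_n = −E_R·Z²/n², so K = E_R·Z²/n² = 14 × 8²/1² = 900 eV

900 eV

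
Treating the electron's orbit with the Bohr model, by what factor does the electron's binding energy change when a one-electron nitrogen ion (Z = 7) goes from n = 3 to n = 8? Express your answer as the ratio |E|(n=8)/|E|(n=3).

|E| ∝ Z^2 · n^-2; with Z fixed, |E| ∝ n^-2.
|E|(n=8)/|E|(n=3) = (8/3)^-2 = 9/64

9/64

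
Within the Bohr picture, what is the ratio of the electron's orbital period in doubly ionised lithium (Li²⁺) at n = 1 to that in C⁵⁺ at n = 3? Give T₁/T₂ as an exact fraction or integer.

T ∝ Z^-2 · n^3
T₁/T₂ = (3/6)^-2 · (1/3)^3 = 4/27

4/27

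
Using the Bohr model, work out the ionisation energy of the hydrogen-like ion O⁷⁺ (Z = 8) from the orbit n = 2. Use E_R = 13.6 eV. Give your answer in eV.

218 eV

E_n = −E_R·Z²/n² = −13.6 × 8²/2² eV = -218 eV
Ionisation energy = −E_n = 218 eV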